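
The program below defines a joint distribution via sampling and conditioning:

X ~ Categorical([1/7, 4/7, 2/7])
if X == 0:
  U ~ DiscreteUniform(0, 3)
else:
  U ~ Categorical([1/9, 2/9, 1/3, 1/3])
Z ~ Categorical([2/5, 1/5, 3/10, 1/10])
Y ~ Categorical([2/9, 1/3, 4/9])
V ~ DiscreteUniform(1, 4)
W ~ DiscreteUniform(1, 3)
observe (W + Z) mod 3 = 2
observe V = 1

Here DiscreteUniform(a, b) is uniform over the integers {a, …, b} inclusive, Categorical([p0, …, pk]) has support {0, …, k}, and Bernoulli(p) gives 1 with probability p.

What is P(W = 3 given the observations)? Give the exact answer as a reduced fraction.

P(W = 3 | obs) = 3/10

Enumerate traces; 144 have nonzero weight after conditioning:
  (X=0, U=0, Z=0, Y=0, V=1, W=2) weight 1/3780
  (X=0, U=0, Z=0, Y=1, V=1, W=2) weight 1/2520
  (X=0, U=0, Z=0, Y=2, V=1, W=2) weight 1/1890
  (X=0, U=0, Z=1, Y=0, V=1, W=1) weight 1/7560
  (X=0, U=0, Z=1, Y=1, V=1, W=1) weight 1/5040
  (X=0, U=0, Z=1, Y=2, V=1, W=1) weight 1/3780
  (X=0, U=0, Z=2, Y=0, V=1, W=3) weight 1/5040
  (X=0, U=0, Z=2, Y=1, V=1, W=3) weight 1/3360
  … 136 more
Group by W:
  weight(W=1) = 1/60
  weight(W=2) = 1/24
  weight(W=3) = 1/40
Total weight = 1/60 + 1/24 + 1/40 = 1/12
P(W=1 | obs) = 1/60 / 1/12 = 1/5
P(W=2 | obs) = 1/24 / 1/12 = 1/2
P(W=3 | obs) = 1/40 / 1/12 = 3/10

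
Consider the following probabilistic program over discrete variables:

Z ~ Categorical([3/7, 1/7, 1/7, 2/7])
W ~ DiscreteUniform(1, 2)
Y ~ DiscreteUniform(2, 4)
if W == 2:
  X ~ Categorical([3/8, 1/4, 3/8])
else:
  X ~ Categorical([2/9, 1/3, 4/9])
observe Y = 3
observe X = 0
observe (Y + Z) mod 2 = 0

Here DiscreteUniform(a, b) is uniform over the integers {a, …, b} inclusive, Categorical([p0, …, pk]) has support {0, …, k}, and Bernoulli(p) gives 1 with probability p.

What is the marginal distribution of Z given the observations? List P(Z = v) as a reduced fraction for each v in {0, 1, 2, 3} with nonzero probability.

P(Z=1) = 1/3, P(Z=3) = 2/3

Enumerate traces; 4 have nonzero weight after conditioning:
  (Z=1, W=1, Y=3, X=0) weight 1/189
  (Z=1, W=2, Y=3, X=0) weight 1/112
  (Z=3, W=1, Y=3, X=0) weight 2/189
  (Z=3, W=2, Y=3, X=0) weight 1/56
Group by Z:
  weight(Z=1) = 43/3024
  weight(Z=3) = 43/1512
Total weight = 43/3024 + 43/1512 = 43/1008
P(Z=1 | obs) = 43/3024 / 43/1008 = 1/3
P(Z=3 | obs) = 43/1512 / 43/1008 = 2/3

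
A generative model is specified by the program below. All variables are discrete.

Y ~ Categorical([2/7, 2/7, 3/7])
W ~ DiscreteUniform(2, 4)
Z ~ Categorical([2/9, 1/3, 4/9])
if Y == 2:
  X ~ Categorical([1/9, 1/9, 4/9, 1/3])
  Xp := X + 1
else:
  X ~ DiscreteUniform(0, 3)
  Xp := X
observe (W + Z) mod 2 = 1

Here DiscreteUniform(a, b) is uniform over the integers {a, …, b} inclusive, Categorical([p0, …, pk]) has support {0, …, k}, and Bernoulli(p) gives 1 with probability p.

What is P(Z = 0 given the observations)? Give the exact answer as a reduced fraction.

P(Z = 0 | obs) = 1/6

Enumerate traces; 48 have nonzero weight after conditioning:
  (Y=0, W=2, Z=1, X=0) weight 1/126
  (Y=0, W=2, Z=1, X=1) weight 1/126
  (Y=0, W=2, Z=1, X=2) weight 1/126
  (Y=0, W=2, Z=1, X=3) weight 1/126
  (Y=0, W=3, Z=0, X=0) weight 1/189
  (Y=0, W=3, Z=0, X=1) weight 1/189
  (Y=0, W=3, Z=0, X=2) weight 1/189
  (Y=0, W=3, Z=0, X=3) weight 1/189
  (Y=0, W=3, Z=2, X=0) weight 2/189
  … 39 more
Group by Z:
  weight(Z=0) = 2/27
  weight(Z=1) = 2/9
  weight(Z=2) = 4/27
Total weight = 2/27 + 2/9 + 4/27 = 4/9
P(Z=0 | obs) = 2/27 / 4/9 = 1/6
P(Z=1 | obs) = 2/9 / 4/9 = 1/2
P(Z=2 | obs) = 4/27 / 4/9 = 1/3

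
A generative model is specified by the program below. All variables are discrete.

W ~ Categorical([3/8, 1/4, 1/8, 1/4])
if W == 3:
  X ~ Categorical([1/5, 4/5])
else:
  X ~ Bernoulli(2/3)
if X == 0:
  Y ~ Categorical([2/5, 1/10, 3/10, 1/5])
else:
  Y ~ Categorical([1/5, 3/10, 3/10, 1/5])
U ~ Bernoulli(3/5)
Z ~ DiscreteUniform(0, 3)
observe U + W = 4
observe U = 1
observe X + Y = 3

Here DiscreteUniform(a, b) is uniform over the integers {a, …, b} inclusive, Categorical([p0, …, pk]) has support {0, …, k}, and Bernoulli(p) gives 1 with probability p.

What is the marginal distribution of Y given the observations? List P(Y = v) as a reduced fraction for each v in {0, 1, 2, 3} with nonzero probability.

Enumerate traces; 8 have nonzero weight after conditioning:
  (W=3, X=0, Y=3, U=1, Z=0) weight 3/2000
  (W=3, X=0, Y=3, U=1, Z=1) weight 3/2000
  (W=3, X=0, Y=3, U=1, Z=2) weight 3/2000
  (W=3, X=0, Y=3, U=1, Z=3) weight 3/2000
  (W=3, X=1, Y=2, U=1, Z=0) weight 9/1000
  (W=3, X=1, Y=2, U=1, Z=1) weight 9/1000
  (W=3, X=1, Y=2, U=1, Z=2) weight 9/1000
  (W=3, X=1, Y=2, U=1, Z=3) weight 9/1000
Group by Y:
  weight(Y=2) = 9/250
  weight(Y=3) = 3/500
Total weight = 9/250 + 3/500 = 21/500
P(Y=2 | obs) = 9/250 / 21/500 = 6/7
P(Y=3 | obs) = 3/500 / 21/500 = 1/7

P(Y=2) = 6/7, P(Y=3) = 1/7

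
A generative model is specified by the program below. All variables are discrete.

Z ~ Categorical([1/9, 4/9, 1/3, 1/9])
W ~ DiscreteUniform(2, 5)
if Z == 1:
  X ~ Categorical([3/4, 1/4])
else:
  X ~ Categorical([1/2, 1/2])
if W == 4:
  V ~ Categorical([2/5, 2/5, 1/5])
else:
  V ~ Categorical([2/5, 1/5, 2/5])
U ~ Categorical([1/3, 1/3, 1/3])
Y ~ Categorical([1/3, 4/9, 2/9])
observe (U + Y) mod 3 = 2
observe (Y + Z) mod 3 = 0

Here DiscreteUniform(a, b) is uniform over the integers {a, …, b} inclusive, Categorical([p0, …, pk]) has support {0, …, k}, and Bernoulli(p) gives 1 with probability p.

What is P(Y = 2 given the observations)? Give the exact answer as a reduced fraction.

Enumerate traces; 96 have nonzero weight after conditioning:
  (Z=0, W=2, X=0, V=0, U=2, Y=0) weight 1/1620
  (Z=0, W=2, X=0, V=1, U=2, Y=0) weight 1/3240
  (Z=0, W=2, X=0, V=2, U=2, Y=0) weight 1/1620
  (Z=0, W=2, X=1, V=0, U=2, Y=0) weight 1/1620
  (Z=0, W=2, X=1, V=1, U=2, Y=0) weight 1/3240
  (Z=0, W=2, X=1, V=2, U=2, Y=0) weight 1/1620
  (Z=0, W=3, X=0, V=0, U=2, Y=0) weight 1/1620
  (Z=0, W=3, X=0, V=1, U=2, Y=0) weight 1/3240
  (Z=1, W=2, X=0, V=0, U=0, Y=2) weight 1/405
  (Z=2, W=2, X=0, V=0, U=1, Y=1) weight 1/405
  … 86 more
Group by Y:
  weight(Y=0) = 2/81
  weight(Y=1) = 4/81
  weight(Y=2) = 8/243
Total weight = 2/81 + 4/81 + 8/243 = 26/243
P(Y=0 | obs) = 2/81 / 26/243 = 3/13
P(Y=1 | obs) = 4/81 / 26/243 = 6/13
P(Y=2 | obs) = 8/243 / 26/243 = 4/13

P(Y = 2 | obs) = 4/13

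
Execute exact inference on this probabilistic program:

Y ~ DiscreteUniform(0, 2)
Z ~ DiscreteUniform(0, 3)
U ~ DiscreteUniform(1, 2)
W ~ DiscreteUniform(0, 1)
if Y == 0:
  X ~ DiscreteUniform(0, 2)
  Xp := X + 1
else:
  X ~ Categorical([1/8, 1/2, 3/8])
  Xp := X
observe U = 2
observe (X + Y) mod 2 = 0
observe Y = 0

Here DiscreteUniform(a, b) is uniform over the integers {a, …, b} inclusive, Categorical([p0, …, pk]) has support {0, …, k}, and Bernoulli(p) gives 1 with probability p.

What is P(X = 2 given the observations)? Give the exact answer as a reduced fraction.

Enumerate traces; 16 have nonzero weight after conditioning:
  (Y=0, Z=0, U=2, W=0, X=0) weight 1/144
  (Y=0, Z=0, U=2, W=0, X=2) weight 1/144
  (Y=0, Z=0, U=2, W=1, X=0) weight 1/144
  (Y=0, Z=0, U=2, W=1, X=2) weight 1/144
  (Y=0, Z=1, U=2, W=0, X=0) weight 1/144
  (Y=0, Z=1, U=2, W=0, X=2) weight 1/144
  (Y=0, Z=1, U=2, W=1, X=0) weight 1/144
  (Y=0, Z=1, U=2, W=1, X=2) weight 1/144
  … 8 more
Group by X:
  weight(X=0) = 1/18
  weight(X=2) = 1/18
Total weight = 1/18 + 1/18 = 1/9
P(X=0 | obs) = 1/18 / 1/9 = 1/2
P(X=2 | obs) = 1/18 / 1/9 = 1/2

P(X = 2 | obs) = 1/2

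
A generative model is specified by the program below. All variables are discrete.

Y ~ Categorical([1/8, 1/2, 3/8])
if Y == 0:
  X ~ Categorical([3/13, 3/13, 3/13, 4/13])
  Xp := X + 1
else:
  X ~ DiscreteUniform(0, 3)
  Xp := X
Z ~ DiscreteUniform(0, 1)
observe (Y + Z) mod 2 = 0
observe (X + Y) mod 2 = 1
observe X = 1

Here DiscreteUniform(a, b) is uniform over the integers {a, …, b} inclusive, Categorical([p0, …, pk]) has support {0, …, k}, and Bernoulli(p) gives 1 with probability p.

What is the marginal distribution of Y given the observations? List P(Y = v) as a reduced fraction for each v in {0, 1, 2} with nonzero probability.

P(Y=0) = 4/17, P(Y=2) = 13/17

Enumerate traces; 2 have nonzero weight after conditioning:
  (Y=0, X=1, Z=0) weight 3/208
  (Y=2, X=1, Z=0) weight 3/64
Group by Y:
  weight(Y=0) = 3/208
  weight(Y=2) = 3/64
Total weight = 3/208 + 3/64 = 51/832
P(Y=0 | obs) = 3/208 / 51/832 = 4/17
P(Y=2 | obs) = 3/64 / 51/832 = 13/17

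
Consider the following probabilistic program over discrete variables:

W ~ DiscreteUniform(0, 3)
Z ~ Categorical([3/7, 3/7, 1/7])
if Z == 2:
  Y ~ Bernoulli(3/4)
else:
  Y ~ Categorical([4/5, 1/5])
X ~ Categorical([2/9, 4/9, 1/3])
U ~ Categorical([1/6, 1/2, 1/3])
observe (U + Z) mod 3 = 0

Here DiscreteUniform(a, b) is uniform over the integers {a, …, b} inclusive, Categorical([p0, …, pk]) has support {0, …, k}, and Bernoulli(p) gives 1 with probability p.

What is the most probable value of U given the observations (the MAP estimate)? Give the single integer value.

Enumerate traces; 72 have nonzero weight after conditioning:
  (W=0, Z=0, Y=0, X=0, U=0) weight 1/315
  (W=0, Z=0, Y=0, X=1, U=0) weight 2/315
  (W=0, Z=0, Y=0, X=2, U=0) weight 1/210
  (W=0, Z=0, Y=1, X=0, U=0) weight 1/1260
  (W=0, Z=0, Y=1, X=1, U=0) weight 1/630
  (W=0, Z=0, Y=1, X=2, U=0) weight 1/840
  (W=0, Z=1, Y=0, X=0, U=2) weight 2/315
  (W=0, Z=1, Y=0, X=1, U=2) weight 4/315
  (W=0, Z=2, Y=0, X=0, U=1) weight 1/1008
  … 63 more
Group by U:
  weight(U=0) = 1/14
  weight(U=1) = 1/14
  weight(U=2) = 1/7
Total weight = 1/14 + 1/14 + 1/7 = 2/7
P(U=0 | obs) = 1/14 / 2/7 = 1/4
P(U=1 | obs) = 1/14 / 2/7 = 1/4
P(U=2 | obs) = 1/7 / 2/7 = 1/2
argmax = 2

argmax_v P(U = v | obs) = 2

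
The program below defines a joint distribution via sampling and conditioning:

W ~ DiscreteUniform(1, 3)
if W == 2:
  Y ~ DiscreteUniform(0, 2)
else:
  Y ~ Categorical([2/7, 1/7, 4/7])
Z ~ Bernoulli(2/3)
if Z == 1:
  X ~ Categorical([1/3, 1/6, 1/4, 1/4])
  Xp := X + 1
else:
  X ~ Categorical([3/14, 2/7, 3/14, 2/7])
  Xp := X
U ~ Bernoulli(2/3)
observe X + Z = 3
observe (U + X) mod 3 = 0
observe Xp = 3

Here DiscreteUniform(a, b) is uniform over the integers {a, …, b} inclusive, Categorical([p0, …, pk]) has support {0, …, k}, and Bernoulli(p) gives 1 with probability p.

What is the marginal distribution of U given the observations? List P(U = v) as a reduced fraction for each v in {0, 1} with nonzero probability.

P(U=0) = 2/9, P(U=1) = 7/9

Enumerate traces; 18 have nonzero weight after conditioning:
  (W=1, Y=0, Z=0, X=3, U=0) weight 4/1323
  (W=1, Y=0, Z=1, X=2, U=1) weight 2/189
  (W=1, Y=1, Z=0, X=3, U=0) weight 2/1323
  (W=1, Y=1, Z=1, X=2, U=1) weight 1/189
  (W=1, Y=2, Z=0, X=3, U=0) weight 8/1323
  (W=1, Y=2, Z=1, X=2, U=1) weight 4/189
  (W=2, Y=0, Z=0, X=3, U=0) weight 2/567
  (W=2, Y=0, Z=1, X=2, U=1) weight 1/81
  … 10 more
Group by U:
  weight(U=0) = 2/63
  weight(U=1) = 1/9
Total weight = 2/63 + 1/9 = 1/7
P(U=0 | obs) = 2/63 / 1/7 = 2/9
P(U=1 | obs) = 1/9 / 1/7 = 7/9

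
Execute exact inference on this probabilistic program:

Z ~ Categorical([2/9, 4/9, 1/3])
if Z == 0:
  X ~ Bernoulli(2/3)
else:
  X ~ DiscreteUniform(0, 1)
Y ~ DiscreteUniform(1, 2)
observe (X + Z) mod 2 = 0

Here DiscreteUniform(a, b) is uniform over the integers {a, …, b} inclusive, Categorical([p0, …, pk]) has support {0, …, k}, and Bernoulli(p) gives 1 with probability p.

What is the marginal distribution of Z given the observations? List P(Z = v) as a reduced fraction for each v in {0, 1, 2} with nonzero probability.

Enumerate traces; 6 have nonzero weight after conditioning:
  (Z=0, X=0, Y=1) weight 1/27
  (Z=0, X=0, Y=2) weight 1/27
  (Z=1, X=1, Y=1) weight 1/9
  (Z=1, X=1, Y=2) weight 1/9
  (Z=2, X=0, Y=1) weight 1/12
  (Z=2, X=0, Y=2) weight 1/12
Group by Z:
  weight(Z=0) = 2/27
  weight(Z=1) = 2/9
  weight(Z=2) = 1/6
Total weight = 2/27 + 2/9 + 1/6 = 25/54
P(Z=0 | obs) = 2/27 / 25/54 = 4/25
P(Z=1 | obs) = 2/9 / 25/54 = 12/25
P(Z=2 | obs) = 1/6 / 25/54 = 9/25

P(Z=0) = 4/25, P(Z=1) = 12/25, P(Z=2) = 9/25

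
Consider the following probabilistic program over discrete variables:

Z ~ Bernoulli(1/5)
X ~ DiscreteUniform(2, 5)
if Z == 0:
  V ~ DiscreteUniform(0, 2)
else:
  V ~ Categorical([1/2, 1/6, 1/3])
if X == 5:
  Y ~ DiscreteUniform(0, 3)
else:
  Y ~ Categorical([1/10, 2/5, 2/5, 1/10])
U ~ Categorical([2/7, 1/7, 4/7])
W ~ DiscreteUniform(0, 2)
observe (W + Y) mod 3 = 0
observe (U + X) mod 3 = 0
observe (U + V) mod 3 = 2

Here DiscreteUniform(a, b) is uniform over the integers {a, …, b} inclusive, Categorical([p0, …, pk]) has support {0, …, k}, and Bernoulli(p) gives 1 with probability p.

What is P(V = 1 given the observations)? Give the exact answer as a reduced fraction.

P(V = 1 | obs) = 9/41

Enumerate traces; 32 have nonzero weight after conditioning:
  (Z=0, X=2, V=1, Y=0, U=1, W=0) weight 1/3150
  (Z=0, X=2, V=1, Y=1, U=1, W=2) weight 2/1575
  (Z=0, X=2, V=1, Y=2, U=1, W=1) weight 2/1575
  (Z=0, X=2, V=1, Y=3, U=1, W=0) weight 1/3150
  (Z=0, X=3, V=2, Y=0, U=0, W=0) weight 1/1575
  (Z=0, X=3, V=2, Y=1, U=0, W=2) weight 4/1575
  (Z=0, X=3, V=2, Y=2, U=0, W=1) weight 4/1575
  (Z=0, X=3, V=2, Y=3, U=0, W=0) weight 1/1575
  (Z=0, X=4, V=0, Y=0, U=2, W=0) weight 2/1575
  … 23 more
Group by V:
  weight(V=0) = 11/630
  weight(V=1) = 1/140
  weight(V=2) = 1/126
Total weight = 11/630 + 1/140 + 1/126 = 41/1260
P(V=0 | obs) = 11/630 / 41/1260 = 22/41
P(V=1 | obs) = 1/140 / 41/1260 = 9/41
P(V=2 | obs) = 1/126 / 41/1260 = 10/41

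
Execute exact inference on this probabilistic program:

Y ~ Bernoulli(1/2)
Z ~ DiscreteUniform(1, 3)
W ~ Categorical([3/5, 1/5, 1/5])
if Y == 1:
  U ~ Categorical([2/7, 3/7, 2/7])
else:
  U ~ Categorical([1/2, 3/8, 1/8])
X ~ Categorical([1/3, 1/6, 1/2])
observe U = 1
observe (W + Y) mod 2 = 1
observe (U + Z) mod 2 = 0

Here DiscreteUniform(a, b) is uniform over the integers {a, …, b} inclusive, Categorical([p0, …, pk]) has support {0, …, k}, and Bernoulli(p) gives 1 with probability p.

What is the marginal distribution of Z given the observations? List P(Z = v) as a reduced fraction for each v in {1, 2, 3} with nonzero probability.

P(Z=1) = 1/2, P(Z=3) = 1/2

Enumerate traces; 18 have nonzero weight after conditioning:
  (Y=0, Z=1, W=1, U=1, X=0) weight 1/240
  (Y=0, Z=1, W=1, U=1, X=1) weight 1/480
  (Y=0, Z=1, W=1, U=1, X=2) weight 1/160
  (Y=0, Z=3, W=1, U=1, X=0) weight 1/240
  (Y=0, Z=3, W=1, U=1, X=1) weight 1/480
  (Y=0, Z=3, W=1, U=1, X=2) weight 1/160
  (Y=1, Z=1, W=0, U=1, X=0) weight 1/70
  (Y=1, Z=1, W=0, U=1, X=1) weight 1/140
  … 10 more
Group by Z:
  weight(Z=1) = 39/560
  weight(Z=3) = 39/560
Total weight = 39/560 + 39/560 = 39/280
P(Z=1 | obs) = 39/560 / 39/280 = 1/2
P(Z=3 | obs) = 39/560 / 39/280 = 1/2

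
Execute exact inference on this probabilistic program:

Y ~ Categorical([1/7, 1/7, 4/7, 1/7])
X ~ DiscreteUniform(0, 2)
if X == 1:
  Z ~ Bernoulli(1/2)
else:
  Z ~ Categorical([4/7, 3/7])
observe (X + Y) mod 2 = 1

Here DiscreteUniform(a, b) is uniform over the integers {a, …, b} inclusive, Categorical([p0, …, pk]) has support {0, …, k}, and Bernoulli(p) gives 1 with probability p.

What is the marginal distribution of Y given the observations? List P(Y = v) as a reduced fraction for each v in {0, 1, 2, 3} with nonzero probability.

P(Y=0) = 1/9, P(Y=1) = 2/9, P(Y=2) = 4/9, P(Y=3) = 2/9

Enumerate traces; 12 have nonzero weight after conditioning:
  (Y=0, X=1, Z=0) weight 1/42
  (Y=0, X=1, Z=1) weight 1/42
  (Y=1, X=0, Z=0) weight 4/147
  (Y=1, X=0, Z=1) weight 1/49
  (Y=1, X=2, Z=0) weight 4/147
  (Y=1, X=2, Z=1) weight 1/49
  (Y=2, X=1, Z=0) weight 2/21
  (Y=2, X=1, Z=1) weight 2/21
  (Y=3, X=0, Z=0) weight 4/147
  … 3 more
Group by Y:
  weight(Y=0) = 1/21
  weight(Y=1) = 2/21
  weight(Y=2) = 4/21
  weight(Y=3) = 2/21
Total weight = 1/21 + 2/21 + 4/21 + 2/21 = 3/7
P(Y=0 | obs) = 1/21 / 3/7 = 1/9
P(Y=1 | obs) = 2/21 / 3/7 = 2/9
P(Y=2 | obs) = 4/21 / 3/7 = 4/9
P(Y=3 | obs) = 2/21 / 3/7 = 2/9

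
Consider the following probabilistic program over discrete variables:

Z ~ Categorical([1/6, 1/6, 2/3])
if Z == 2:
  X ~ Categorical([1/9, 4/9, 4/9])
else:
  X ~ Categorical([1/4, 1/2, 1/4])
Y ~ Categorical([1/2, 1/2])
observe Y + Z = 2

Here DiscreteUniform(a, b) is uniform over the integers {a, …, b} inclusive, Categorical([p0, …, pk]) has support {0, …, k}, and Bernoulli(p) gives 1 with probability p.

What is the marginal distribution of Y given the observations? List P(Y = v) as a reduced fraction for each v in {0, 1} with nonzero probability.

Enumerate traces; 6 have nonzero weight after conditioning:
  (Z=1, X=0, Y=1) weight 1/48
  (Z=1, X=1, Y=1) weight 1/24
  (Z=1, X=2, Y=1) weight 1/48
  (Z=2, X=0, Y=0) weight 1/27
  (Z=2, X=1, Y=0) weight 4/27
  (Z=2, X=2, Y=0) weight 4/27
Group by Y:
  weight(Y=0) = 1/3
  weight(Y=1) = 1/12
Total weight = 1/3 + 1/12 = 5/12
P(Y=0 | obs) = 1/3 / 5/12 = 4/5
P(Y=1 | obs) = 1/12 / 5/12 = 1/5

P(Y=0) = 4/5, P(Y=1) = 1/5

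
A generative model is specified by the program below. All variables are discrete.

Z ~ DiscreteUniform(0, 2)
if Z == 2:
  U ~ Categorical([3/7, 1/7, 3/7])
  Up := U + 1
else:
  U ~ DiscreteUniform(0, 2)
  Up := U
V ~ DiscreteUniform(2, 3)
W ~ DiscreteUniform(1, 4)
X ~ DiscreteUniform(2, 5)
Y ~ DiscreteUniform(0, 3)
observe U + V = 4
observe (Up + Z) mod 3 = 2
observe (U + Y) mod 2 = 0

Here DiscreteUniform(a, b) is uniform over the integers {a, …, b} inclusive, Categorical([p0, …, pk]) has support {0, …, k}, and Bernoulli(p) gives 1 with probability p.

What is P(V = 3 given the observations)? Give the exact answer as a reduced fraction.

P(V = 3 | obs) = 7/23

Enumerate traces; 96 have nonzero weight after conditioning:
  (Z=0, U=2, V=2, W=1, X=2, Y=0) weight 1/1152
  (Z=0, U=2, V=2, W=1, X=2, Y=2) weight 1/1152
  (Z=0, U=2, V=2, W=1, X=3, Y=0) weight 1/1152
  (Z=0, U=2, V=2, W=1, X=3, Y=2) weight 1/1152
  (Z=0, U=2, V=2, W=1, X=4, Y=0) weight 1/1152
  (Z=0, U=2, V=2, W=1, X=4, Y=2) weight 1/1152
  (Z=0, U=2, V=2, W=1, X=5, Y=0) weight 1/1152
  (Z=0, U=2, V=2, W=1, X=5, Y=2) weight 1/1152
  (Z=1, U=1, V=3, W=1, X=2, Y=1) weight 1/1152
  … 87 more
Group by V:
  weight(V=2) = 4/63
  weight(V=3) = 1/36
Total weight = 4/63 + 1/36 = 23/252
P(V=2 | obs) = 4/63 / 23/252 = 16/23
P(V=3 | obs) = 1/36 / 23/252 = 7/23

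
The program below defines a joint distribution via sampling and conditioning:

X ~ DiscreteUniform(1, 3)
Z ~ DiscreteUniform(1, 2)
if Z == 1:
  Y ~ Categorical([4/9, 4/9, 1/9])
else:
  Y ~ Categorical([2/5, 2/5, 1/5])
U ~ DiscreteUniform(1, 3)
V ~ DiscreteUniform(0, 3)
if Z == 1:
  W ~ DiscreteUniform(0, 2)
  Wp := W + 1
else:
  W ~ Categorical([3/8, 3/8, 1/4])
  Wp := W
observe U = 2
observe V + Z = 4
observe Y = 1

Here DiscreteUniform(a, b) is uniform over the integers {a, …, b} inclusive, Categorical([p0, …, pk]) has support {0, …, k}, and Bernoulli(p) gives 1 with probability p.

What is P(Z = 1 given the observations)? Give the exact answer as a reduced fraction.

Enumerate traces; 18 have nonzero weight after conditioning:
  (X=1, Z=1, Y=1, U=2, V=3, W=0) weight 1/486
  (X=1, Z=1, Y=1, U=2, V=3, W=1) weight 1/486
  (X=1, Z=1, Y=1, U=2, V=3, W=2) weight 1/486
  (X=1, Z=2, Y=1, U=2, V=2, W=0) weight 1/480
  (X=1, Z=2, Y=1, U=2, V=2, W=1) weight 1/480
  (X=1, Z=2, Y=1, U=2, V=2, W=2) weight 1/720
  (X=2, Z=1, Y=1, U=2, V=3, W=0) weight 1/486
  (X=2, Z=1, Y=1, U=2, V=3, W=1) weight 1/486
  … 10 more
Group by Z:
  weight(Z=1) = 1/54
  weight(Z=2) = 1/60
Total weight = 1/54 + 1/60 = 19/540
P(Z=1 | obs) = 1/54 / 19/540 = 10/19
P(Z=2 | obs) = 1/60 / 19/540 = 9/19

P(Z = 1 | obs) = 10/19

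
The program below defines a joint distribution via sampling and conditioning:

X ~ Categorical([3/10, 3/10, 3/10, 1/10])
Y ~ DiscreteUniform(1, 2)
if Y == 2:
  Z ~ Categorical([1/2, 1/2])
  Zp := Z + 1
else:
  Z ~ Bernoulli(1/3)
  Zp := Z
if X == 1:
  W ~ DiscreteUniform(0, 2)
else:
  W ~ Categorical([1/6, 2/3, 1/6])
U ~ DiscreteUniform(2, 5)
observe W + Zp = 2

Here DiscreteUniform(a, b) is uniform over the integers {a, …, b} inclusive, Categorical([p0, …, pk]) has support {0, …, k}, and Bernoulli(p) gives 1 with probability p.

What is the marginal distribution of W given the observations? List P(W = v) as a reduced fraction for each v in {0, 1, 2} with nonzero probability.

P(W=0) = 13/87, P(W=1) = 170/261, P(W=2) = 52/261

Enumerate traces; 64 have nonzero weight after conditioning:
  (X=0, Y=1, Z=0, W=2, U=2) weight 1/240
  (X=0, Y=1, Z=0, W=2, U=3) weight 1/240
  (X=0, Y=1, Z=0, W=2, U=4) weight 1/240
  (X=0, Y=1, Z=0, W=2, U=5) weight 1/240
  (X=0, Y=1, Z=1, W=1, U=2) weight 1/120
  (X=0, Y=1, Z=1, W=1, U=3) weight 1/120
  (X=0, Y=1, Z=1, W=1, U=4) weight 1/120
  (X=0, Y=1, Z=1, W=1, U=5) weight 1/120
  (X=0, Y=2, Z=1, W=0, U=2) weight 1/320
  … 55 more
Group by W:
  weight(W=0) = 13/240
  weight(W=1) = 17/72
  weight(W=2) = 13/180
Total weight = 13/240 + 17/72 + 13/180 = 29/80
P(W=0 | obs) = 13/240 / 29/80 = 13/87
P(W=1 | obs) = 17/72 / 29/80 = 170/261
P(W=2 | obs) = 13/180 / 29/80 = 52/261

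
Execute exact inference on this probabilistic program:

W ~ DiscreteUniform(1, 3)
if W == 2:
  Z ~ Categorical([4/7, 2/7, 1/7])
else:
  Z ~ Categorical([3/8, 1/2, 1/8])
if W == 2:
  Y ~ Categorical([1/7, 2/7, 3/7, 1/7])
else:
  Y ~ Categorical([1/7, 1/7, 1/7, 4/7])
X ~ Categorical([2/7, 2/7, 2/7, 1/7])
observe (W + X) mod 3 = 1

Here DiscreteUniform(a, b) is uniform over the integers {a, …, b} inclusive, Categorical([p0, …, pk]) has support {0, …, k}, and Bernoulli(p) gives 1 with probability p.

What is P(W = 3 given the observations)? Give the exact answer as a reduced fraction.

Enumerate traces; 48 have nonzero weight after conditioning:
  (W=1, Z=0, Y=0, X=0) weight 1/196
  (W=1, Z=0, Y=0, X=3) weight 1/392
  (W=1, Z=0, Y=1, X=0) weight 1/196
  (W=1, Z=0, Y=1, X=3) weight 1/392
  (W=1, Z=0, Y=2, X=0) weight 1/196
  (W=1, Z=0, Y=2, X=3) weight 1/392
  (W=1, Z=0, Y=3, X=0) weight 1/49
  (W=1, Z=0, Y=3, X=3) weight 1/98
  (W=2, Z=0, Y=0, X=2) weight 8/1029
  (W=3, Z=0, Y=0, X=1) weight 1/196
  … 38 more
Group by W:
  weight(W=1) = 1/7
  weight(W=2) = 2/21
  weight(W=3) = 2/21
Total weight = 1/7 + 2/21 + 2/21 = 1/3
P(W=1 | obs) = 1/7 / 1/3 = 3/7
P(W=2 | obs) = 2/21 / 1/3 = 2/7
P(W=3 | obs) = 2/21 / 1/3 = 2/7

P(W = 3 | obs) = 2/7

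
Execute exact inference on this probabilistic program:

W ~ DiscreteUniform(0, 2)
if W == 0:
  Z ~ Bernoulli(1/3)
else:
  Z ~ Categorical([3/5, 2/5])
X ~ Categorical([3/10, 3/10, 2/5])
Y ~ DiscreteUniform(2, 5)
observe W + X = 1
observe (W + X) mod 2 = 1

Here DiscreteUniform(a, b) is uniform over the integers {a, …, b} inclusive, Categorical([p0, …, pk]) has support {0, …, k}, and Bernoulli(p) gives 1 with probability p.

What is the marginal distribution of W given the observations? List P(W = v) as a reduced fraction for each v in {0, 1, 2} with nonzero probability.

P(W=0) = 1/2, P(W=1) = 1/2

Enumerate traces; 16 have nonzero weight after conditioning:
  (W=0, Z=0, X=1, Y=2) weight 1/60
  (W=0, Z=0, X=1, Y=3) weight 1/60
  (W=0, Z=0, X=1, Y=4) weight 1/60
  (W=0, Z=0, X=1, Y=5) weight 1/60
  (W=0, Z=1, X=1, Y=2) weight 1/120
  (W=0, Z=1, X=1, Y=3) weight 1/120
  (W=0, Z=1, X=1, Y=4) weight 1/120
  (W=0, Z=1, X=1, Y=5) weight 1/120
  (W=1, Z=0, X=0, Y=2) weight 3/200
  … 7 more
Group by W:
  weight(W=0) = 1/10
  weight(W=1) = 1/10
Total weight = 1/10 + 1/10 = 1/5
P(W=0 | obs) = 1/10 / 1/5 = 1/2
P(W=1 | obs) = 1/10 / 1/5 = 1/2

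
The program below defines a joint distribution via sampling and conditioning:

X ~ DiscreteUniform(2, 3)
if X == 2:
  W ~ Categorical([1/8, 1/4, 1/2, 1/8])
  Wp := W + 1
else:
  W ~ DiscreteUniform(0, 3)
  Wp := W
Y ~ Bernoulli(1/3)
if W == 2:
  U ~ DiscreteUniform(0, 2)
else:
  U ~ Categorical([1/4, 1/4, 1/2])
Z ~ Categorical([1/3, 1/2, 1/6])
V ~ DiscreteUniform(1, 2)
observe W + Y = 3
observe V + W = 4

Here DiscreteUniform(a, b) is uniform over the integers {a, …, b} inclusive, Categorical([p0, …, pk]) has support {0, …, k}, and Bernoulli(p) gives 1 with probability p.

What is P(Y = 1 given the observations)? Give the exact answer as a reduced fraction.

Enumerate traces; 36 have nonzero weight after conditioning:
  (X=2, W=2, Y=1, U=0, Z=0, V=2) weight 1/216
  (X=2, W=2, Y=1, U=0, Z=1, V=2) weight 1/144
  (X=2, W=2, Y=1, U=0, Z=2, V=2) weight 1/432
  (X=2, W=2, Y=1, U=1, Z=0, V=2) weight 1/216
  (X=2, W=2, Y=1, U=1, Z=1, V=2) weight 1/144
  (X=2, W=2, Y=1, U=1, Z=2, V=2) weight 1/432
  (X=2, W=2, Y=1, U=2, Z=0, V=2) weight 1/216
  (X=2, W=2, Y=1, U=2, Z=1, V=2) weight 1/144
  (X=2, W=3, Y=0, U=0, Z=0, V=1) weight 1/576
  … 27 more
Group by Y:
  weight(Y=0) = 1/16
  weight(Y=1) = 1/16
Total weight = 1/16 + 1/16 = 1/8
P(Y=0 | obs) = 1/16 / 1/8 = 1/2
P(Y=1 | obs) = 1/16 / 1/8 = 1/2

P(Y = 1 | obs) = 1/2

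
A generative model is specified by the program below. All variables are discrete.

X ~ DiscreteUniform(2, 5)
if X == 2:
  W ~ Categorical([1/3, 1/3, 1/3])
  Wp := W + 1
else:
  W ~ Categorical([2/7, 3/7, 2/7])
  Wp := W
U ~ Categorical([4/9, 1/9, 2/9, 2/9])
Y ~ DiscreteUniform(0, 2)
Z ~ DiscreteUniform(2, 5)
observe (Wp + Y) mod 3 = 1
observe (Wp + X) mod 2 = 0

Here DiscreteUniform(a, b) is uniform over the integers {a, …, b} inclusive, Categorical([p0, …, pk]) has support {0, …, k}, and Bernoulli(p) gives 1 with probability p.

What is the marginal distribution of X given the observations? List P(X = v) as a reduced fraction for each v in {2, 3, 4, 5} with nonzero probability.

Enumerate traces; 80 have nonzero weight after conditioning:
  (X=2, W=1, U=0, Y=2, Z=2) weight 1/324
  (X=2, W=1, U=0, Y=2, Z=3) weight 1/324
  (X=2, W=1, U=0, Y=2, Z=4) weight 1/324
  (X=2, W=1, U=0, Y=2, Z=5) weight 1/324
  (X=2, W=1, U=1, Y=2, Z=2) weight 1/1296
  (X=2, W=1, U=1, Y=2, Z=3) weight 1/1296
  (X=2, W=1, U=1, Y=2, Z=4) weight 1/1296
  (X=2, W=1, U=1, Y=2, Z=5) weight 1/1296
  (X=3, W=1, U=0, Y=0, Z=2) weight 1/252
  (X=4, W=0, U=0, Y=1, Z=2) weight 1/378
  … 70 more
Group by X:
  weight(X=2) = 1/36
  weight(X=3) = 1/28
  weight(X=4) = 1/21
  weight(X=5) = 1/28
Total weight = 1/36 + 1/28 + 1/21 + 1/28 = 37/252
P(X=2 | obs) = 1/36 / 37/252 = 7/37
P(X=3 | obs) = 1/28 / 37/252 = 9/37
P(X=4 | obs) = 1/21 / 37/252 = 12/37
P(X=5 | obs) = 1/28 / 37/252 = 9/37

P(X=2) = 7/37, P(X=3) = 9/37, P(X=4) = 12/37, P(X=5) = 9/37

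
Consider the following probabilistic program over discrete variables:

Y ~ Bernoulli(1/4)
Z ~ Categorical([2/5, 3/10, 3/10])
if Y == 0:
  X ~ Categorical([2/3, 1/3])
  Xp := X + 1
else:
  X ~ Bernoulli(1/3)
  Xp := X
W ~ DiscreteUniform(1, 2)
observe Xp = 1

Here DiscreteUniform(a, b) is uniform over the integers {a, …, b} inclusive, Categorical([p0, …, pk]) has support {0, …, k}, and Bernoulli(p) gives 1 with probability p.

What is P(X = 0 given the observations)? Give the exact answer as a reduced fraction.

Enumerate traces; 12 have nonzero weight after conditioning:
  (Y=0, Z=0, X=0, W=1) weight 1/10
  (Y=0, Z=0, X=0, W=2) weight 1/10
  (Y=0, Z=1, X=0, W=1) weight 3/40
  (Y=0, Z=1, X=0, W=2) weight 3/40
  (Y=0, Z=2, X=0, W=1) weight 3/40
  (Y=0, Z=2, X=0, W=2) weight 3/40
  (Y=1, Z=0, X=1, W=1) weight 1/60
  (Y=1, Z=0, X=1, W=2) weight 1/60
  … 4 more
Group by X:
  weight(X=0) = 1/2
  weight(X=1) = 1/12
Total weight = 1/2 + 1/12 = 7/12
P(X=0 | obs) = 1/2 / 7/12 = 6/7
P(X=1 | obs) = 1/12 / 7/12 = 1/7

P(X = 0 | obs) = 6/7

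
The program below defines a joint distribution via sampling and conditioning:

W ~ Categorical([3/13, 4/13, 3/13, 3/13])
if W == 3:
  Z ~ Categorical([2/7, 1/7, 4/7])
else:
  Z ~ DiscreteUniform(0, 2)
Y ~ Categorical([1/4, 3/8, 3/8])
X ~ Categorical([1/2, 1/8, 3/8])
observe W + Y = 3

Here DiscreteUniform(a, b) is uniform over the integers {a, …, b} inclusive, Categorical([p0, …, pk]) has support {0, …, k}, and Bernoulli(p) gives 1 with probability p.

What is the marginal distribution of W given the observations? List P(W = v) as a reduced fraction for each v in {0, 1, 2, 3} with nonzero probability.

Enumerate traces; 27 have nonzero weight after conditioning:
  (W=1, Z=0, Y=2, X=0) weight 1/52
  (W=1, Z=0, Y=2, X=1) weight 1/208
  (W=1, Z=0, Y=2, X=2) weight 3/208
  (W=1, Z=1, Y=2, X=0) weight 1/52
  (W=1, Z=1, Y=2, X=1) weight 1/208
  (W=1, Z=1, Y=2, X=2) weight 3/208
  (W=1, Z=2, Y=2, X=0) weight 1/52
  (W=1, Z=2, Y=2, X=1) weight 1/208
  (W=2, Z=0, Y=1, X=0) weight 3/208
  (W=3, Z=0, Y=0, X=0) weight 3/364
  … 17 more
Group by W:
  weight(W=1) = 3/26
  weight(W=2) = 9/104
  weight(W=3) = 3/52
Total weight = 3/26 + 9/104 + 3/52 = 27/104
P(W=1 | obs) = 3/26 / 27/104 = 4/9
P(W=2 | obs) = 9/104 / 27/104 = 1/3
P(W=3 | obs) = 3/52 / 27/104 = 2/9

P(W=1) = 4/9, P(W=2) = 1/3, P(W=3) = 2/9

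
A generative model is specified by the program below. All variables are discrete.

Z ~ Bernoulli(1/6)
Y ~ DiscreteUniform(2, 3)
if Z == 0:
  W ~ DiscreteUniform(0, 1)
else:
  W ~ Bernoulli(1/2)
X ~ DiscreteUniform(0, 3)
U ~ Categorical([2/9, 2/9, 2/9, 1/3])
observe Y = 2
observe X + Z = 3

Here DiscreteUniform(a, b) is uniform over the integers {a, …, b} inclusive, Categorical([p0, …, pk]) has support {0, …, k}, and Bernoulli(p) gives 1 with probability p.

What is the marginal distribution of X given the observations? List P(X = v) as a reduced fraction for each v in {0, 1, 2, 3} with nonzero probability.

Enumerate traces; 16 have nonzero weight after conditioning:
  (Z=0, Y=2, W=0, X=3, U=0) weight 5/432
  (Z=0, Y=2, W=0, X=3, U=1) weight 5/432
  (Z=0, Y=2, W=0, X=3, U=2) weight 5/432
  (Z=0, Y=2, W=0, X=3, U=3) weight 5/288
  (Z=0, Y=2, W=1, X=3, U=0) weight 5/432
  (Z=0, Y=2, W=1, X=3, U=1) weight 5/432
  (Z=0, Y=2, W=1, X=3, U=2) weight 5/432
  (Z=0, Y=2, W=1, X=3, U=3) weight 5/288
  (Z=1, Y=2, W=0, X=2, U=0) weight 1/432
  … 7 more
Group by X:
  weight(X=2) = 1/48
  weight(X=3) = 5/48
Total weight = 1/48 + 5/48 = 1/8
P(X=2 | obs) = 1/48 / 1/8 = 1/6
P(X=3 | obs) = 5/48 / 1/8 = 5/6

P(X=2) = 1/6, P(X=3) = 5/6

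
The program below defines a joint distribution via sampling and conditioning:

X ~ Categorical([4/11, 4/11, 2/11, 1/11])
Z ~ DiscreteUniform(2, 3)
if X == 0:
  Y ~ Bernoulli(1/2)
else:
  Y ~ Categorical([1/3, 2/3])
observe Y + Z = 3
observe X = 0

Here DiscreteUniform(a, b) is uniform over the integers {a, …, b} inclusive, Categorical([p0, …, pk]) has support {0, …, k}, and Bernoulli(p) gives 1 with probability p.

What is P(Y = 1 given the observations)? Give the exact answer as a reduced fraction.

P(Y = 1 | obs) = 1/2

Enumerate traces; 2 have nonzero weight after conditioning:
  (X=0, Z=2, Y=1) weight 1/11
  (X=0, Z=3, Y=0) weight 1/11
Group by Y:
  weight(Y=0) = 1/11
  weight(Y=1) = 1/11
Total weight = 1/11 + 1/11 = 2/11
P(Y=0 | obs) = 1/11 / 2/11 = 1/2
P(Y=1 | obs) = 1/11 / 2/11 = 1/2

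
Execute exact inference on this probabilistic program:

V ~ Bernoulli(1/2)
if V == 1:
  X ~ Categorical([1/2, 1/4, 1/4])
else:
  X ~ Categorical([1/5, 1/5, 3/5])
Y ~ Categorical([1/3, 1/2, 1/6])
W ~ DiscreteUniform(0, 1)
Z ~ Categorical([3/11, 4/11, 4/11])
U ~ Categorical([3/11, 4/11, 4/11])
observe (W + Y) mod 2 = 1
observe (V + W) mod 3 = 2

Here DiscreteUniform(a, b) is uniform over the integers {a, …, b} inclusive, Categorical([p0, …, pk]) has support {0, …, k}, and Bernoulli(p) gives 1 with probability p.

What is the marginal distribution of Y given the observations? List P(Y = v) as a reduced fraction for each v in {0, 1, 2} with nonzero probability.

P(Y=0) = 2/3, P(Y=2) = 1/3

Enumerate traces; 54 have nonzero weight after conditioning:
  (V=1, X=0, Y=0, W=1, Z=0, U=0) weight 3/968
  (V=1, X=0, Y=0, W=1, Z=0, U=1) weight 1/242
  (V=1, X=0, Y=0, W=1, Z=0, U=2) weight 1/242
  (V=1, X=0, Y=0, W=1, Z=1, U=0) weight 1/242
  (V=1, X=0, Y=0, W=1, Z=1, U=1) weight 2/363
  (V=1, X=0, Y=0, W=1, Z=1, U=2) weight 2/363
  (V=1, X=0, Y=0, W=1, Z=2, U=0) weight 1/242
  (V=1, X=0, Y=0, W=1, Z=2, U=1) weight 2/363
  (V=1, X=0, Y=2, W=1, Z=0, U=0) weight 3/1936
  … 45 more
Group by Y:
  weight(Y=0) = 1/12
  weight(Y=2) = 1/24
Total weight = 1/12 + 1/24 = 1/8
P(Y=0 | obs) = 1/12 / 1/8 = 2/3
P(Y=2 | obs) = 1/24 / 1/8 = 1/3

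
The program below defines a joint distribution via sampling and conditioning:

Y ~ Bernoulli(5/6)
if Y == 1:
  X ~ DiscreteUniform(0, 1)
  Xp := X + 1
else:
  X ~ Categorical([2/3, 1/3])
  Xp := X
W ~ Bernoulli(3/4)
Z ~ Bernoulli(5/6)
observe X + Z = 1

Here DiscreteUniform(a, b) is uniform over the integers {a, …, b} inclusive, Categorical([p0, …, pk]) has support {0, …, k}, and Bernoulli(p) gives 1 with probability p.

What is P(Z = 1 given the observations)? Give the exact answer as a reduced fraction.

Enumerate traces; 8 have nonzero weight after conditioning:
  (Y=0, X=0, W=0, Z=1) weight 5/216
  (Y=0, X=0, W=1, Z=1) weight 5/72
  (Y=0, X=1, W=0, Z=0) weight 1/432
  (Y=0, X=1, W=1, Z=0) weight 1/144
  (Y=1, X=0, W=0, Z=1) weight 25/288
  (Y=1, X=0, W=1, Z=1) weight 25/96
  (Y=1, X=1, W=0, Z=0) weight 5/288
  (Y=1, X=1, W=1, Z=0) weight 5/96
Group by Z:
  weight(Z=0) = 17/216
  weight(Z=1) = 95/216
Total weight = 17/216 + 95/216 = 14/27
P(Z=0 | obs) = 17/216 / 14/27 = 17/112
P(Z=1 | obs) = 95/216 / 14/27 = 95/112

P(Z = 1 | obs) = 95/112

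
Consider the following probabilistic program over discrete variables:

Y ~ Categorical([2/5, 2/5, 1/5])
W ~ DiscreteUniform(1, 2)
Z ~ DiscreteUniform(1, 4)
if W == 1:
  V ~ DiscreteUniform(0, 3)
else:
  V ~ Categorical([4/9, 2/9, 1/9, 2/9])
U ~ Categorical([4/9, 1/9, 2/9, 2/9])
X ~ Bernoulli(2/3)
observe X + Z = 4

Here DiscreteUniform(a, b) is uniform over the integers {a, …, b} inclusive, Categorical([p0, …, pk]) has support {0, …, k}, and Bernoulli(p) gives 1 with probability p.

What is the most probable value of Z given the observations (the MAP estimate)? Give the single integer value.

argmax_v P(Z = v | obs) = 3

Enumerate traces; 192 have nonzero weight after conditioning:
  (Y=0, W=1, Z=3, V=0, U=0, X=1) weight 1/270
  (Y=0, W=1, Z=3, V=0, U=1, X=1) weight 1/1080
  (Y=0, W=1, Z=3, V=0, U=2, X=1) weight 1/540
  (Y=0, W=1, Z=3, V=0, U=3, X=1) weight 1/540
  (Y=0, W=1, Z=3, V=1, U=0, X=1) weight 1/270
  (Y=0, W=1, Z=3, V=1, U=1, X=1) weight 1/1080
  (Y=0, W=1, Z=3, V=1, U=2, X=1) weight 1/540
  (Y=0, W=1, Z=3, V=1, U=3, X=1) weight 1/540
  (Y=0, W=1, Z=4, V=0, U=0, X=0) weight 1/540
  … 183 more
Group by Z:
  weight(Z=3) = 1/6
  weight(Z=4) = 1/12
Total weight = 1/6 + 1/12 = 1/4
P(Z=3 | obs) = 1/6 / 1/4 = 2/3
P(Z=4 | obs) = 1/12 / 1/4 = 1/3
argmax = 3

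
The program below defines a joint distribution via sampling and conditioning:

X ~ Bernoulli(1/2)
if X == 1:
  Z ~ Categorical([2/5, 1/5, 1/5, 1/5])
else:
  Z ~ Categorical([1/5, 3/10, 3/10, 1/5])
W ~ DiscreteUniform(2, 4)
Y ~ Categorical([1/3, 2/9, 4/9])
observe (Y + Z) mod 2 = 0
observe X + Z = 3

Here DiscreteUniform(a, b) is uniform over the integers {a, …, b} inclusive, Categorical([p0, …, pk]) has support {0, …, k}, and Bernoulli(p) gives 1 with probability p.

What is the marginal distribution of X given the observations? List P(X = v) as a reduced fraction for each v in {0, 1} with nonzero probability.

P(X=0) = 2/9, P(X=1) = 7/9

Enumerate traces; 9 have nonzero weight after conditioning:
  (X=0, Z=3, W=2, Y=1) weight 1/135
  (X=0, Z=3, W=3, Y=1) weight 1/135
  (X=0, Z=3, W=4, Y=1) weight 1/135
  (X=1, Z=2, W=2, Y=0) weight 1/90
  (X=1, Z=2, W=2, Y=2) weight 2/135
  (X=1, Z=2, W=3, Y=0) weight 1/90
  (X=1, Z=2, W=3, Y=2) weight 2/135
  (X=1, Z=2, W=4, Y=0) weight 1/90
  … 1 more
Group by X:
  weight(X=0) = 1/45
  weight(X=1) = 7/90
Total weight = 1/45 + 7/90 = 1/10
P(X=0 | obs) = 1/45 / 1/10 = 2/9
P(X=1 | obs) = 7/90 / 1/10 = 7/9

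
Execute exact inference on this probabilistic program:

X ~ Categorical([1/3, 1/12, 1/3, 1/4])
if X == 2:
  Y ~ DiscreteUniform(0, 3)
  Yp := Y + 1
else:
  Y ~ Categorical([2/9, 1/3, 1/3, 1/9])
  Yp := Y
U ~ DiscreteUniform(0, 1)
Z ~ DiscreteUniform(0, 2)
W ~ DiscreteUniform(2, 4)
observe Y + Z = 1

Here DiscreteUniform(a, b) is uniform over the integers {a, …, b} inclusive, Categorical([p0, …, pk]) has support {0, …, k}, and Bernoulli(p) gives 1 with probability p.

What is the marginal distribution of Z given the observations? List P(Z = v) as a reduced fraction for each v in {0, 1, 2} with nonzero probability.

Enumerate traces; 48 have nonzero weight after conditioning:
  (X=0, Y=0, U=0, Z=1, W=2) weight 1/243
  (X=0, Y=0, U=0, Z=1, W=3) weight 1/243
  (X=0, Y=0, U=0, Z=1, W=4) weight 1/243
  (X=0, Y=0, U=1, Z=1, W=2) weight 1/243
  (X=0, Y=0, U=1, Z=1, W=3) weight 1/243
  (X=0, Y=0, U=1, Z=1, W=4) weight 1/243
  (X=0, Y=1, U=0, Z=0, W=2) weight 1/162
  (X=0, Y=1, U=0, Z=0, W=3) weight 1/162
  … 40 more
Group by Z:
  weight(Z=0) = 11/108
  weight(Z=1) = 25/324
Total weight = 11/108 + 25/324 = 29/162
P(Z=0 | obs) = 11/108 / 29/162 = 33/58
P(Z=1 | obs) = 25/324 / 29/162 = 25/58

P(Z=0) = 33/58, P(Z=1) = 25/58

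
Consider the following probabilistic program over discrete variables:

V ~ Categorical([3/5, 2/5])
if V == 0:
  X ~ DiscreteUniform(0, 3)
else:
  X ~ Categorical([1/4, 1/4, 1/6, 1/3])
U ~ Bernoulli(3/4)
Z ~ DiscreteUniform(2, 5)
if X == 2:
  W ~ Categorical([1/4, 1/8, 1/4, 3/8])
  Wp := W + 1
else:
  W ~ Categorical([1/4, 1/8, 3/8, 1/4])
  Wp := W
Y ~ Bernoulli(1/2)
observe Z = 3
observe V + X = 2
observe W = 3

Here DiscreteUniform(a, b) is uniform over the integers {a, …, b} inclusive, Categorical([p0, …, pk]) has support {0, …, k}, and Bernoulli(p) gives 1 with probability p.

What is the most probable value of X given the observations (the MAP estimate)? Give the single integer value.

argmax_v P(X = v | obs) = 2

Enumerate traces; 8 have nonzero weight after conditioning:
  (V=0, X=2, U=0, Z=3, W=3, Y=0) weight 9/5120
  (V=0, X=2, U=0, Z=3, W=3, Y=1) weight 9/5120
  (V=0, X=2, U=1, Z=3, W=3, Y=0) weight 27/5120
  (V=0, X=2, U=1, Z=3, W=3, Y=1) weight 27/5120
  (V=1, X=1, U=0, Z=3, W=3, Y=0) weight 1/1280
  (V=1, X=1, U=0, Z=3, W=3, Y=1) weight 1/1280
  (V=1, X=1, U=1, Z=3, W=3, Y=0) weight 3/1280
  (V=1, X=1, U=1, Z=3, W=3, Y=1) weight 3/1280
Group by X:
  weight(X=1) = 1/160
  weight(X=2) = 9/640
Total weight = 1/160 + 9/640 = 13/640
P(X=1 | obs) = 1/160 / 13/640 = 4/13
P(X=2 | obs) = 9/640 / 13/640 = 9/13
argmax = 2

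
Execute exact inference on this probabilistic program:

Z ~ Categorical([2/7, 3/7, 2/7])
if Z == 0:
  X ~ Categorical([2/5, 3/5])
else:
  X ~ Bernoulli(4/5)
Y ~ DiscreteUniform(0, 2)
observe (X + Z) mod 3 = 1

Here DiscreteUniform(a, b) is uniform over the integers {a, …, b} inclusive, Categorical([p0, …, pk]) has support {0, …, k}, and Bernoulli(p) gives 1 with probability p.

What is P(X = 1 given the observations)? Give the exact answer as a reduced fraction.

Enumerate traces; 6 have nonzero weight after conditioning:
  (Z=0, X=1, Y=0) weight 2/35
  (Z=0, X=1, Y=1) weight 2/35
  (Z=0, X=1, Y=2) weight 2/35
  (Z=1, X=0, Y=0) weight 1/35
  (Z=1, X=0, Y=1) weight 1/35
  (Z=1, X=0, Y=2) weight 1/35
Group by X:
  weight(X=0) = 3/35
  weight(X=1) = 6/35
Total weight = 3/35 + 6/35 = 9/35
P(X=0 | obs) = 3/35 / 9/35 = 1/3
P(X=1 | obs) = 6/35 / 9/35 = 2/3

P(X = 1 | obs) = 2/3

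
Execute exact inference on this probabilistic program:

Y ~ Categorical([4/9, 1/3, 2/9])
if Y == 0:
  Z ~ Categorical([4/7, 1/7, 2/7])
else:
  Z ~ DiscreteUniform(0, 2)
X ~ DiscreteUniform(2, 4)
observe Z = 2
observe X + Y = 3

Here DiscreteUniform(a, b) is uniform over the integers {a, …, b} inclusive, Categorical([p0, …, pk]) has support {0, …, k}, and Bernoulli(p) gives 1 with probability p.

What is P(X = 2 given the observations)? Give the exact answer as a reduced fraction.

Enumerate traces; 2 have nonzero weight after conditioning:
  (Y=0, Z=2, X=3) weight 8/189
  (Y=1, Z=2, X=2) weight 1/27
Group by X:
  weight(X=2) = 1/27
  weight(X=3) = 8/189
Total weight = 1/27 + 8/189 = 5/63
P(X=2 | obs) = 1/27 / 5/63 = 7/15
P(X=3 | obs) = 8/189 / 5/63 = 8/15

P(X = 2 | obs) = 7/15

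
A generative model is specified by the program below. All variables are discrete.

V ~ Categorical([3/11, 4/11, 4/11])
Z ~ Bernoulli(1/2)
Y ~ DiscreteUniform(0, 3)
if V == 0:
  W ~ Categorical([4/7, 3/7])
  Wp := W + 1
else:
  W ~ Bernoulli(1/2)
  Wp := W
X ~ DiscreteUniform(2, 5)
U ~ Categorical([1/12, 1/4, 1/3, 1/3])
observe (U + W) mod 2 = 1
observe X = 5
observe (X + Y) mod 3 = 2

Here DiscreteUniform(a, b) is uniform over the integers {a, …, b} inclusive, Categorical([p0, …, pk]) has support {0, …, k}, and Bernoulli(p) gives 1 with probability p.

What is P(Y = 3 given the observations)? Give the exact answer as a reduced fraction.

P(Y = 3 | obs) = 1/2

Enumerate traces; 48 have nonzero weight after conditioning:
  (V=0, Z=0, Y=0, W=0, X=5, U=1) weight 3/2464
  (V=0, Z=0, Y=0, W=0, X=5, U=3) weight 1/616
  (V=0, Z=0, Y=0, W=1, X=5, U=0) weight 3/9856
  (V=0, Z=0, Y=0, W=1, X=5, U=2) weight 3/2464
  (V=0, Z=0, Y=3, W=0, X=5, U=1) weight 3/2464
  (V=0, Z=0, Y=3, W=0, X=5, U=3) weight 1/616
  (V=0, Z=0, Y=3, W=1, X=5, U=0) weight 3/9856
  (V=0, Z=0, Y=3, W=1, X=5, U=2) weight 3/2464
  … 40 more
Group by Y:
  weight(Y=0) = 155/4928
  weight(Y=3) = 155/4928
Total weight = 155/4928 + 155/4928 = 155/2464
P(Y=0 | obs) = 155/4928 / 155/2464 = 1/2
P(Y=3 | obs) = 155/4928 / 155/2464 = 1/2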